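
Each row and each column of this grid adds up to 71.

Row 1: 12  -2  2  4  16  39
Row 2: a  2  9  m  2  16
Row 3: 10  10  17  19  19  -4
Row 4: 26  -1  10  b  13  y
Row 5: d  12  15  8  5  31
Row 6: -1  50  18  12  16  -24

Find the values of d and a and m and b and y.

d = 0, a = 24, m = 18, b = 10, y = 13

Row 5: 12 + 15 + 8 + 5 + 31 = 71, so its missing entry is 71 − 71 = 0.
Column 1: 12 + 10 + 26 + 0 − 1 = 47, so its missing entry is 71 − 47 = 24.
Row 2: 24 + 2 + 9 + 2 + 16 = 53, so its missing entry is 71 − 53 = 18.
Column 4: 4 + 18 + 19 + 8 + 12 = 61, so its missing entry is 71 − 61 = 10.
Row 4: 26 − 1 + 10 + 10 + 13 = 58, so its missing entry is 71 − 58 = 13.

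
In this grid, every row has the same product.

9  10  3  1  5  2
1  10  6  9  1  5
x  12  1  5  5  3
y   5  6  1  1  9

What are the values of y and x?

y = 10, x = 3

Rows 1 and 2 each multiply to 2700, so every row has product 2700.
Row 4: 5×6×1×1×9 = 270, so the missing entry is 2700 ÷ 270 = 10.
Row 3: 12×1×5×5×3 = 900, so the missing entry is 2700 ÷ 900 = 3.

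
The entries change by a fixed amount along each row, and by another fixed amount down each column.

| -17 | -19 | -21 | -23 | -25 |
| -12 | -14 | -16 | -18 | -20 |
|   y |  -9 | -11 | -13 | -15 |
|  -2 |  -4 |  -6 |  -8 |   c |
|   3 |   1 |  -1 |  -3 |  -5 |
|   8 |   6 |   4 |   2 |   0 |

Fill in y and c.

y = -7, c = -10

Along each row the entries change by -2 per step; down each column they change by 5.
Row 3: from -9 at column 2, stepping by -2 to column 1 gives -7.
Row 4: from -2 at column 1, stepping by -2 to column 5 gives -10.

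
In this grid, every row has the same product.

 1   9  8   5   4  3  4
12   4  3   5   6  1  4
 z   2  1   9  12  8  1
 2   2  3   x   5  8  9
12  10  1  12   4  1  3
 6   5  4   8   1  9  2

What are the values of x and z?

x = 4, z = 10

Rows 5 and 6 each multiply to 17280, so every row has product 17280.
Row 4: 2×2×3×5×8×9 = 4320, so the missing entry is 17280 ÷ 4320 = 4.
Row 3: 2×1×9×12×8×1 = 1728, so the missing entry is 17280 ÷ 1728 = 10.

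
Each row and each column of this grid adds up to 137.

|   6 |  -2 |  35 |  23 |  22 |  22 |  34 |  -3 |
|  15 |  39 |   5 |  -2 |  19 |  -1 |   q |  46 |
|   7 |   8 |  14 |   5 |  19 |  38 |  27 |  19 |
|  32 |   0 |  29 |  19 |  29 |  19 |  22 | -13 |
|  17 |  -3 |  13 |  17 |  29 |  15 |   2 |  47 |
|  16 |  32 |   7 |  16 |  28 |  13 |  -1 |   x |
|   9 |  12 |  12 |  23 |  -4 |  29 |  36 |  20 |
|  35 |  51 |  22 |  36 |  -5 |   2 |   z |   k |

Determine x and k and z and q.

x = 26, k = -5, z = 1, q = 16

The known cells in row 2 total 121, leaving 137 − 121 = 16 for the blank.
The known cells in column 7 total 136, leaving 137 − 136 = 1 for the blank.
The known cells in row 8 total 142, leaving 137 − 142 = -5 for the blank.
The known cells in row 6 total 111, leaving 137 − 111 = 26 for the blank.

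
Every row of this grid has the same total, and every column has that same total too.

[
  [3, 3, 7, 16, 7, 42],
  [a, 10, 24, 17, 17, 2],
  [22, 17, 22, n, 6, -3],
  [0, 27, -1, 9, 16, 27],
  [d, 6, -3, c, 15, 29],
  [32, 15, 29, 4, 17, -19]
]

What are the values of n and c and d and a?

Rows 1 and 4 both sum to 78, so that's the common total.
Row 3 has 22 + 17 + 22 + 6 − 3 = 64; the blank must be 78 − 64 = 14.
Row 2 has 10 + 24 + 17 + 17 + 2 = 70; the blank must be 78 − 70 = 8.
Column 1 has 3 + 8 + 22 + 0 + 32 = 65; the blank must be 78 − 65 = 13.
Row 5 has 13 + 6 − 3 + 15 + 29 = 60; the blank must be 78 − 60 = 18.

n = 14, c = 18, d = 13, a = 8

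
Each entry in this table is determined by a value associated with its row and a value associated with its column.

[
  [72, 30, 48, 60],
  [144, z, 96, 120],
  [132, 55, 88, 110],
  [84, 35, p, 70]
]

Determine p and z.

Each row is a constant multiple of every other row — this is a multiplication table with the headers hidden.
Row 4 is 70/60 = 7/6 times row 1, so its entry in column 3 is 48 × 7/6 = 56.
Row 2 is 120/60 = 2/1 times row 1, so its entry in column 2 is 30 × 2/1 = 60.

p = 56, z = 60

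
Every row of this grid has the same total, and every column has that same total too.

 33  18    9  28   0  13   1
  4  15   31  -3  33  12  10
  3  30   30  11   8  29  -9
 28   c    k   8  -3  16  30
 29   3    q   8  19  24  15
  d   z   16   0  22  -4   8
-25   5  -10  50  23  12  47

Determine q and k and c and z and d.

q = 4, k = 22, c = 1, z = 30, d = 30

Rows 1 and 2 both sum to 102, so that's the common total.
The known cells in row 5 total 98, leaving 102 − 98 = 4 for the blank.
The known cells in column 1 total 72, leaving 102 − 72 = 30 for the blank.
The known cells in row 6 total 72, leaving 102 − 72 = 30 for the blank.
The known cells in column 2 total 101, leaving 102 − 101 = 1 for the blank.
The known cells in row 4 total 80, leaving 102 − 80 = 22 for the blank.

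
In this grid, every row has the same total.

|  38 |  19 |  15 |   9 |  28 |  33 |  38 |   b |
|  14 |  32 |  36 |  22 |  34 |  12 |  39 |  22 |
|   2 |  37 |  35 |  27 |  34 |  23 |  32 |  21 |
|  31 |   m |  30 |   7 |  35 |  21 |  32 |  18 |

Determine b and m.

b = 31, m = 37

The complete rows each total 211.
Row 1 is missing 211 − 180 = 31 (since 38 + 19 + 15 + 9 + 28 + 33 + 38 = 180).
Row 4 is missing 211 − 174 = 37 (since 31 + 30 + 7 + 35 + 21 + 32 + 18 = 174).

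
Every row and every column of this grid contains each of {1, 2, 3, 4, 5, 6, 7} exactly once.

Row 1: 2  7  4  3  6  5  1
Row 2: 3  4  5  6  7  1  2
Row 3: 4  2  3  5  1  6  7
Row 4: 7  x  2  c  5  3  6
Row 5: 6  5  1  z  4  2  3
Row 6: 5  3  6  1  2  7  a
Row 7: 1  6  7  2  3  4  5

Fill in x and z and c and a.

x = 1, z = 7, c = 4, a = 4

For row 4, column 2: column 2 already has {2, 3, 4, 5, 6, 7}; that leaves 1.
Cell (4,4): row 4 already has {1, 2, 3, 5, 6, 7} → 4.
At (row 6, col 7): row 6 already has {1, 2, 3, 5, 6, 7}, so the value is 4.
Cell (5,4): row 5 already has {1, 2, 3, 4, 5, 6} → 7.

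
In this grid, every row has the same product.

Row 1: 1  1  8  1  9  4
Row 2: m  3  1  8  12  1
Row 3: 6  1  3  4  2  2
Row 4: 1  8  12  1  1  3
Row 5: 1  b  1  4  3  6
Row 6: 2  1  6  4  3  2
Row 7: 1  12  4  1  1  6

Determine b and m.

Rows 1 and 6 each multiply to 288, so every row has product 288.
Row 5: 1×1×4×3×6 = 72, so the missing entry is 288 ÷ 72 = 4.
Row 2: 3×1×8×12×1 = 288, so the missing entry is 288 ÷ 288 = 1.

b = 4, m = 1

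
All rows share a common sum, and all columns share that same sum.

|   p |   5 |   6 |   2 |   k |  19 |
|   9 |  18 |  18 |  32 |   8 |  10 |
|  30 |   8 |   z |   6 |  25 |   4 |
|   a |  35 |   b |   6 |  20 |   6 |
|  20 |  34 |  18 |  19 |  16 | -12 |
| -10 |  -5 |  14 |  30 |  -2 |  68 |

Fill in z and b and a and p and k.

Rows 2 and 5 both sum to 95, so that's the common total.
Column 5 has 8 + 25 + 20 + 16 − 2 = 67; the blank must be 95 − 67 = 28.
Row 1 has 5 + 6 + 2 + 28 + 19 = 60; the blank must be 95 − 60 = 35.
Column 1 has 35 + 9 + 30 + 20 − 10 = 84; the blank must be 95 − 84 = 11.
Row 3 has 30 + 8 + 6 + 25 + 4 = 73; the blank must be 95 − 73 = 22.
Row 4 has 11 + 35 + 6 + 20 + 6 = 78; the blank must be 95 − 78 = 17.

z = 22, b = 17, a = 11, p = 35, k = 28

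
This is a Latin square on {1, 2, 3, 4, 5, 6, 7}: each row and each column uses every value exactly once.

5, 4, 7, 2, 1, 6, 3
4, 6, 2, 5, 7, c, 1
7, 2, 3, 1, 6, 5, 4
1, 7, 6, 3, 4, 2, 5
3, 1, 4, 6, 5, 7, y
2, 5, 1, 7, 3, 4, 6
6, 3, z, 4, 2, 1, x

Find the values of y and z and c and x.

y = 2, z = 5, c = 3, x = 7

Cell (7,3): column 3 already has {1, 2, 3, 4, 6, 7} → 5.
For row 7, column 7: row 7 already has {1, 2, 3, 4, 5, 6}; that leaves 7.
At (row 5, col 7): row 5 already has {1, 3, 4, 5, 6, 7}, so the value is 2.
At (row 2, col 6): row 2 already has {1, 2, 4, 5, 6, 7}, so the value is 3.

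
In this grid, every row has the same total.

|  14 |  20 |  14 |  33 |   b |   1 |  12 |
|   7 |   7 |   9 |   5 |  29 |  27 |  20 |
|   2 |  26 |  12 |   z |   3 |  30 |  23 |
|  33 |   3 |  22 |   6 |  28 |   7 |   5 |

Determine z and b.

z = 8, b = 10

Rows 2 and 4 both add up to 104, so every row sums to 104.
Row 3: 2 + 26 + 12 + 3 + 30 + 23 = 96, so the missing entry is 104 − 96 = 8.
Row 1: 14 + 20 + 14 + 33 + 1 + 12 = 94, so the missing entry is 104 − 94 = 10.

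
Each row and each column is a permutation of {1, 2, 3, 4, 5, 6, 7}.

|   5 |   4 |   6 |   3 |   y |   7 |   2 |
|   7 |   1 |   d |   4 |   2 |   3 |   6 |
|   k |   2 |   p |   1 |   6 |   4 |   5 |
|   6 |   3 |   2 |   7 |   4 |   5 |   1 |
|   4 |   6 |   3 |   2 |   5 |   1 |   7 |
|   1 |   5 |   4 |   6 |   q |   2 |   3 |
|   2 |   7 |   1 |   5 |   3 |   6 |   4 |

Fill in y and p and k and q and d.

y = 1, p = 7, k = 3, q = 7, d = 5

At (row 2, col 3): row 2 already has {1, 2, 3, 4, 6, 7}, so the value is 5.
For row 1, column 5: row 1 already has {2, 3, 4, 5, 6, 7}; that leaves 1.
At (row 6, col 5): row 6 already has {1, 2, 3, 4, 5, 6}, so the value is 7.
For row 3, column 1: column 1 already has {1, 2, 4, 5, 6, 7}; that leaves 3.
Cell (3,3): row 3 already has {1, 2, 3, 4, 5, 6} → 7.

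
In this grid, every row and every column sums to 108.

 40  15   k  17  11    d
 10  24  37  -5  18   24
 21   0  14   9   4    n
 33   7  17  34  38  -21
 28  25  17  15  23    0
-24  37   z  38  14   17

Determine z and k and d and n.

z = 26, k = -3, d = 28, n = 60

The known cells in row 3 total 48, leaving 108 − 48 = 60 for the blank.
The known cells in column 6 total 80, leaving 108 − 80 = 28 for the blank.
The known cells in row 1 total 111, leaving 108 − 111 = -3 for the blank.
The known cells in row 6 total 82, leaving 108 − 82 = 26 for the blank.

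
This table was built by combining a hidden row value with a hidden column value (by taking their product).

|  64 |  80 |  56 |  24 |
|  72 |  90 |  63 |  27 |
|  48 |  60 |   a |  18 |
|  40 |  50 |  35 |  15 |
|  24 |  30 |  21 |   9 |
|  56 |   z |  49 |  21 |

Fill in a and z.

a = 42, z = 70

Each row is a constant multiple of every other row — this is a multiplication table with the headers hidden.
Row 3 is 18/24 = 3/4 times row 1, so its entry in column 3 is 56 × 3/4 = 42.
Row 6 is 21/24 = 7/8 times row 1, so its entry in column 2 is 80 × 7/8 = 70.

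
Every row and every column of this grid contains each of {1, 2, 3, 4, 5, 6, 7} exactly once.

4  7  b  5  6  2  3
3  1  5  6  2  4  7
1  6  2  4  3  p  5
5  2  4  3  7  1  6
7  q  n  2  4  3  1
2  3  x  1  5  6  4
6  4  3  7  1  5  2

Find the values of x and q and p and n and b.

x = 7, q = 5, p = 7, n = 6, b = 1

Cell (1,3): row 1 already has {2, 3, 4, 5, 6, 7} → 1.
For row 3, column 6: row 3 already has {1, 2, 3, 4, 5, 6}; that leaves 7.
At (row 5, col 2): column 2 already has {1, 2, 3, 4, 6, 7}, so the value is 5.
At (row 5, col 3): row 5 already has {1, 2, 3, 4, 5, 7}, so the value is 6.
At (row 6, col 3): row 6 already has {1, 2, 3, 4, 5, 6}, so the value is 7.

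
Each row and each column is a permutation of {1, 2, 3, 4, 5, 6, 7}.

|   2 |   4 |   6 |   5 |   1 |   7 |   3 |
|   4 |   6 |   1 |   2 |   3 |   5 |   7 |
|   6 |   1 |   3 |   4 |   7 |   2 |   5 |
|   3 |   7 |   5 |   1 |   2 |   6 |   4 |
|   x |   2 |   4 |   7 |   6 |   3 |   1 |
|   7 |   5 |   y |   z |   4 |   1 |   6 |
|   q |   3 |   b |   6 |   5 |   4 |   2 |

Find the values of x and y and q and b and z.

x = 5, y = 2, q = 1, b = 7, z = 3

For row 5, column 1: row 5 already has {1, 2, 3, 4, 6, 7}; that leaves 5.
At (row 7, col 1): column 1 already has {2, 3, 4, 5, 6, 7}, so the value is 1.
At (row 7, col 3): row 7 already has {1, 2, 3, 4, 5, 6}, so the value is 7.
For row 6, column 4: column 4 already has {1, 2, 4, 5, 6, 7}; that leaves 3.
At (row 6, col 3): row 6 already has {1, 3, 4, 5, 6, 7}, so the value is 2.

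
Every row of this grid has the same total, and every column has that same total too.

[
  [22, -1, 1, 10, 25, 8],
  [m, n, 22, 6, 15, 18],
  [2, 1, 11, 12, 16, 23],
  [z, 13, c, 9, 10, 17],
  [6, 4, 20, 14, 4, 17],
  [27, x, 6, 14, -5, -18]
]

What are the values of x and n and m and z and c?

Rows 1 and 3 both sum to 65, so that's the common total.
Row 6: 27 + 6 + 14 − 5 − 18 = 24, so its missing entry is 65 − 24 = 41.
Column 2: -1 + 1 + 13 + 4 + 41 = 58, so its missing entry is 65 − 58 = 7.
Row 2: 7 + 22 + 6 + 15 + 18 = 68, so its missing entry is 65 − 68 = -3.
Column 1: 22 − 3 + 2 + 6 + 27 = 54, so its missing entry is 65 − 54 = 11.
Row 4: 11 + 13 + 9 + 10 + 17 = 60, so its missing entry is 65 − 60 = 5.

x = 41, n = 7, m = -3, z = 11, c = 5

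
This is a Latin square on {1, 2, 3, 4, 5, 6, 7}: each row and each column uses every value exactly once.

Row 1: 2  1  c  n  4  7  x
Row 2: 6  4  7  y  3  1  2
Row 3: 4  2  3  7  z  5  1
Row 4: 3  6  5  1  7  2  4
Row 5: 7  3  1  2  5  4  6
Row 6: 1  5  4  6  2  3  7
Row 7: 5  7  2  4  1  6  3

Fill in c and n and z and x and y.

Cell (3,5): row 3 already has {1, 2, 3, 4, 5, 7} → 6.
At (row 1, col 7): column 7 already has {1, 2, 3, 4, 6, 7}, so the value is 5.
Cell (1,3): column 3 already has {1, 2, 3, 4, 5, 7} → 6.
At (row 1, col 4): row 1 already has {1, 2, 4, 5, 6, 7}, so the value is 3.
Cell (2,4): row 2 already has {1, 2, 3, 4, 6, 7} → 5.

c = 6, n = 3, z = 6, x = 5, y = 5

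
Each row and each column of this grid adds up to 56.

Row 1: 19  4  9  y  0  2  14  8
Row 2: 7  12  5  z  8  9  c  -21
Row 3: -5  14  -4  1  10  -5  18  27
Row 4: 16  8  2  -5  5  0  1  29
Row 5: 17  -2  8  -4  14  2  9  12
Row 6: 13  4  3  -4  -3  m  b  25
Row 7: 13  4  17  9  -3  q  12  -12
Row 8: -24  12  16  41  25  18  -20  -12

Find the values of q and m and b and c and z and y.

q = 16, m = 14, b = 4, c = 18, z = 18, y = 0

The known cells in row 7 total 40, leaving 56 − 40 = 16 for the blank.
The known cells in column 6 total 42, leaving 56 − 42 = 14 for the blank.
The known cells in row 1 total 56, leaving 56 − 56 = 0 for the blank.
The known cells in row 6 total 52, leaving 56 − 52 = 4 for the blank.
The known cells in column 7 total 38, leaving 56 − 38 = 18 for the blank.
The known cells in row 2 total 38, leaving 56 − 38 = 18 for the blank.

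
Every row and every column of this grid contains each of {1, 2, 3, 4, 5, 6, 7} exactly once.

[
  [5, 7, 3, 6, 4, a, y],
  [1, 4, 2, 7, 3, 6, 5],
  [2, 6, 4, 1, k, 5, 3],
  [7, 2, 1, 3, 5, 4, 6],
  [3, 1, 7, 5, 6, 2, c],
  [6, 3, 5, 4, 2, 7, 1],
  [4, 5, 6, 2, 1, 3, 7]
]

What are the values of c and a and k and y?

c = 4, a = 1, k = 7, y = 2

Cell (3,5): row 3 already has {1, 2, 3, 4, 5, 6} → 7.
Cell (5,7): row 5 already has {1, 2, 3, 5, 6, 7} → 4.
Cell (1,6): column 6 already has {2, 3, 4, 5, 6, 7} → 1.
At (row 1, col 7): row 1 already has {1, 3, 4, 5, 6, 7}, so the value is 2.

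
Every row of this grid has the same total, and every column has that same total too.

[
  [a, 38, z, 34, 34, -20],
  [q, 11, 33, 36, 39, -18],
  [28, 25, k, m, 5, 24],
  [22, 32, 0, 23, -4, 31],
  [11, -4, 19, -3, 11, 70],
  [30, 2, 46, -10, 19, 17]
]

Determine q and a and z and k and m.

q = 3, a = 10, z = 8, k = -2, m = 24

Rows 4 and 5 both sum to 104, so that's the common total.
The known cells in column 4 total 80, leaving 104 − 80 = 24 for the blank.
The known cells in row 3 total 106, leaving 104 − 106 = -2 for the blank.
The known cells in column 3 total 96, leaving 104 − 96 = 8 for the blank.
The known cells in row 1 total 94, leaving 104 − 94 = 10 for the blank.
The known cells in row 2 total 101, leaving 104 − 101 = 3 for the blank.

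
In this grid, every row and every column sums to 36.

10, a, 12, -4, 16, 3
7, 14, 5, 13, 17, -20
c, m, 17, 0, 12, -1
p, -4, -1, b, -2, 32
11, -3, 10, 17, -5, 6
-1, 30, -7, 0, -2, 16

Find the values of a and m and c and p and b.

The known cells in row 1 total 37, leaving 36 − 37 = -1 for the blank.
The known cells in column 2 total 36, leaving 36 − 36 = 0 for the blank.
The known cells in row 3 total 28, leaving 36 − 28 = 8 for the blank.
The known cells in column 1 total 35, leaving 36 − 35 = 1 for the blank.
The known cells in row 4 total 26, leaving 36 − 26 = 10 for the blank.

a = -1, m = 0, c = 8, p = 1, b = 10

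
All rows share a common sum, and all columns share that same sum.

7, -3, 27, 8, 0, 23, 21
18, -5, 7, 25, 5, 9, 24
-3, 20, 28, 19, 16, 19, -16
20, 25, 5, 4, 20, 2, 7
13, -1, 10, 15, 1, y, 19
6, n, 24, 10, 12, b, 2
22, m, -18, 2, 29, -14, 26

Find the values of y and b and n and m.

y = 26, b = 18, n = 11, m = 36

Rows 1 and 2 both sum to 83, so that's the common total.
Row 7: 22 − 18 + 2 + 29 − 14 + 26 = 47, so its missing entry is 83 − 47 = 36.
Row 5: 13 − 1 + 10 + 15 + 1 + 19 = 57, so its missing entry is 83 − 57 = 26.
Column 6: 23 + 9 + 19 + 2 + 26 − 14 = 65, so its missing entry is 83 − 65 = 18.
Row 6: 6 + 24 + 10 + 12 + 18 + 2 = 72, so its missing entry is 83 − 72 = 11.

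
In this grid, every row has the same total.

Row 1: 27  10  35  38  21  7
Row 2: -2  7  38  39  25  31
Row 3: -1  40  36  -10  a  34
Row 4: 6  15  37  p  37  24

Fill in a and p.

Rows 1 and 2 both add up to 138, so every row sums to 138.
Row 3: -1 + 40 + 36 − 10 + 34 = 99, so the missing entry is 138 − 99 = 39.
Row 4: 6 + 15 + 37 + 37 + 24 = 119, so the missing entry is 138 − 119 = 19.

a = 39, p = 19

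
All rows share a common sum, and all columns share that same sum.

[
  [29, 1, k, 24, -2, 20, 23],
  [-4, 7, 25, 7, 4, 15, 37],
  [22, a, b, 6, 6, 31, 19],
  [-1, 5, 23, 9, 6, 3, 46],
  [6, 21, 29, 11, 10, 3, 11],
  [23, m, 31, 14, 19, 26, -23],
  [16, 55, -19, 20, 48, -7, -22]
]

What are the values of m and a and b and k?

Rows 2 and 4 both sum to 91, so that's the common total.
Row 1 has 29 + 1 + 24 − 2 + 20 + 23 = 95; the blank must be 91 − 95 = -4.
Row 6 has 23 + 31 + 14 + 19 + 26 − 23 = 90; the blank must be 91 − 90 = 1.
Column 2 has 1 + 7 + 5 + 21 + 1 + 55 = 90; the blank must be 91 − 90 = 1.
Row 3 has 22 + 1 + 6 + 6 + 31 + 19 = 85; the blank must be 91 − 85 = 6.

m = 1, a = 1, b = 6, k = -4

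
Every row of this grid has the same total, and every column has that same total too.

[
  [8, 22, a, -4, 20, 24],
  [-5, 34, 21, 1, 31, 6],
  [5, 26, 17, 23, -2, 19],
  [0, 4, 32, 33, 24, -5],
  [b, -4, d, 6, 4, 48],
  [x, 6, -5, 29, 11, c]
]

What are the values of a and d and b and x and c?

a = 18, d = 5, b = 29, x = 51, c = -4

Rows 2 and 3 both sum to 88, so that's the common total.
Column 6 has 24 + 6 + 19 − 5 + 48 = 92; the blank must be 88 − 92 = -4.
Row 1 has 8 + 22 − 4 + 20 + 24 = 70; the blank must be 88 − 70 = 18.
Column 3 has 18 + 21 + 17 + 32 − 5 = 83; the blank must be 88 − 83 = 5.
Row 5 has -4 + 5 + 6 + 4 + 48 = 59; the blank must be 88 − 59 = 29.
Row 6 has 6 − 5 + 29 + 11 − 4 = 37; the blank must be 88 − 37 = 51.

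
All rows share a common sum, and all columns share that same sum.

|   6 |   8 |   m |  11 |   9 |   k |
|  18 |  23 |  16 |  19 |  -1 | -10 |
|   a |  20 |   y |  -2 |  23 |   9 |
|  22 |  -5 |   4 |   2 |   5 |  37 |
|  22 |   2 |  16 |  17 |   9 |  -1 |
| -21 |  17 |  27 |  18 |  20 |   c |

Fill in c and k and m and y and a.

Rows 2 and 4 both sum to 65, so that's the common total.
The known cells in row 6 total 61, leaving 65 − 61 = 4 for the blank.
The known cells in column 1 total 47, leaving 65 − 47 = 18 for the blank.
The known cells in column 6 total 39, leaving 65 − 39 = 26 for the blank.
The known cells in row 1 total 60, leaving 65 − 60 = 5 for the blank.
The known cells in row 3 total 68, leaving 65 − 68 = -3 for the blank.

c = 4, k = 26, m = 5, y = -3, a = 18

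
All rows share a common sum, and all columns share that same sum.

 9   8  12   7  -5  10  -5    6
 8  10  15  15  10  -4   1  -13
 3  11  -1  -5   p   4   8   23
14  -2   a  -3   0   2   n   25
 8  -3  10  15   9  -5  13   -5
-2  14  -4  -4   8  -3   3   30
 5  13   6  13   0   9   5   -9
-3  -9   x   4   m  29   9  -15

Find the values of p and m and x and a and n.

p = -1, m = 21, x = 6, a = -2, n = 8

Rows 1 and 2 both sum to 42, so that's the common total.
The known cells in row 3 total 43, leaving 42 − 43 = -1 for the blank.
The known cells in column 5 total 21, leaving 42 − 21 = 21 for the blank.
The known cells in row 8 total 36, leaving 42 − 36 = 6 for the blank.
The known cells in column 7 total 34, leaving 42 − 34 = 8 for the blank.
The known cells in row 4 total 44, leaving 42 − 44 = -2 for the blank.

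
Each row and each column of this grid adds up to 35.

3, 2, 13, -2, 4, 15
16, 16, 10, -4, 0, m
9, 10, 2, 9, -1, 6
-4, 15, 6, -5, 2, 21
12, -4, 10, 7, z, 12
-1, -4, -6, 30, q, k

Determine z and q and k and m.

Row 5 has 12 − 4 + 10 + 7 + 12 = 37; the blank must be 35 − 37 = -2.
Column 5 has 4 + 0 − 1 + 2 − 2 = 3; the blank must be 35 − 3 = 32.
Row 6 has -1 − 4 − 6 + 30 + 32 = 51; the blank must be 35 − 51 = -16.
Row 2 has 16 + 16 + 10 − 4 + 0 = 38; the blank must be 35 − 38 = -3.

z = -2, q = 32, k = -16, m = -3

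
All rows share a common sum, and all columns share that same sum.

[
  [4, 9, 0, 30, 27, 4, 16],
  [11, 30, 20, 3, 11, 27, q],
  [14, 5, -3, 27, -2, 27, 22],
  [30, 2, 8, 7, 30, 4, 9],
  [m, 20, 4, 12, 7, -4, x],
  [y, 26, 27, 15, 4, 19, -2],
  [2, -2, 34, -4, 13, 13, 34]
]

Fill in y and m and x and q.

Rows 1 and 3 both sum to 90, so that's the common total.
Row 2: 11 + 30 + 20 + 3 + 11 + 27 = 102, so its missing entry is 90 − 102 = -12.
Column 7: 16 − 12 + 22 + 9 − 2 + 34 = 67, so its missing entry is 90 − 67 = 23.
Row 5: 20 + 4 + 12 + 7 − 4 + 23 = 62, so its missing entry is 90 − 62 = 28.
Row 6: 26 + 27 + 15 + 4 + 19 − 2 = 89, so its missing entry is 90 − 89 = 1.

y = 1, m = 28, x = 23, q = -12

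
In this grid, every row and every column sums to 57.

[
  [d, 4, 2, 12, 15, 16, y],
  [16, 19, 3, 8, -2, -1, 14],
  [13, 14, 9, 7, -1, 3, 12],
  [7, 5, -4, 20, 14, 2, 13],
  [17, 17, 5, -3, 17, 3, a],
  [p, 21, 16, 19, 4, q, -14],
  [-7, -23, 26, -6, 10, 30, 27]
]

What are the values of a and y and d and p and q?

The known cells in column 6 total 53, leaving 57 − 53 = 4 for the blank.
The known cells in row 5 total 56, leaving 57 − 56 = 1 for the blank.
The known cells in column 7 total 53, leaving 57 − 53 = 4 for the blank.
The known cells in row 1 total 53, leaving 57 − 53 = 4 for the blank.
The known cells in row 6 total 50, leaving 57 − 50 = 7 for the blank.

a = 1, y = 4, d = 4, p = 7, q = 4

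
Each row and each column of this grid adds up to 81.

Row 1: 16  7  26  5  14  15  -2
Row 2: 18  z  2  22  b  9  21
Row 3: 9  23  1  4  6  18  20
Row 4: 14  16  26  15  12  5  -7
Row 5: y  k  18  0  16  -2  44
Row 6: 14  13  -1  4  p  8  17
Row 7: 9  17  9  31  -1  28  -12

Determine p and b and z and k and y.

p = 26, b = 8, z = 1, k = 4, y = 1

Column 1 has 16 + 18 + 9 + 14 + 14 + 9 = 80; the blank must be 81 − 80 = 1.
Row 6 has 14 + 13 − 1 + 4 + 8 + 17 = 55; the blank must be 81 − 55 = 26.
Column 5 has 14 + 6 + 12 + 16 + 26 − 1 = 73; the blank must be 81 − 73 = 8.
Row 2 has 18 + 2 + 22 + 8 + 9 + 21 = 80; the blank must be 81 − 80 = 1.
Row 5 has 1 + 18 + 0 + 16 − 2 + 44 = 77; the blank must be 81 − 77 = 4.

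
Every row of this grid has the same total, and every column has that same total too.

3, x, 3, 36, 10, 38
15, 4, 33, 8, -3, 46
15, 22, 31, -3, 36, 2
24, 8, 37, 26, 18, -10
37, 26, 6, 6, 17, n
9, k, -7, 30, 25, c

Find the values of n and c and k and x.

Rows 2 and 3 both sum to 103, so that's the common total.
The known cells in row 1 total 90, leaving 103 − 90 = 13 for the blank.
The known cells in row 5 total 92, leaving 103 − 92 = 11 for the blank.
The known cells in column 6 total 87, leaving 103 − 87 = 16 for the blank.
The known cells in row 6 total 73, leaving 103 − 73 = 30 for the blank.

n = 11, c = 16, k = 30, x = 13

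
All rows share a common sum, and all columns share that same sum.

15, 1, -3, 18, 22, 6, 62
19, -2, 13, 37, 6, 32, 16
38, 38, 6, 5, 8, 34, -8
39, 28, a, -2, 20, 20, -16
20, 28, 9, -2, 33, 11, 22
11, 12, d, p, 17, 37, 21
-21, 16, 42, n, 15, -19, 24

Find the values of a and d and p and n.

Rows 1 and 2 both sum to 121, so that's the common total.
The known cells in row 4 total 89, leaving 121 − 89 = 32 for the blank.
The known cells in row 7 total 57, leaving 121 − 57 = 64 for the blank.
The known cells in column 4 total 120, leaving 121 − 120 = 1 for the blank.
The known cells in row 6 total 99, leaving 121 − 99 = 22 for the blank.

a = 32, d = 22, p = 1, n = 64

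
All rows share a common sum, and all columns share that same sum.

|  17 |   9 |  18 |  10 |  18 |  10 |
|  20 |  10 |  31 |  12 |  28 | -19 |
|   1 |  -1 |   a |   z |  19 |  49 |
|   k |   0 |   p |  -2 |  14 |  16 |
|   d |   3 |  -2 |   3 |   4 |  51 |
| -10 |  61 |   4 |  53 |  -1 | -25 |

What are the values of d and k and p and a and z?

Rows 1 and 2 both sum to 82, so that's the common total.
The known cells in row 5 total 59, leaving 82 − 59 = 23 for the blank.
The known cells in column 1 total 51, leaving 82 − 51 = 31 for the blank.
The known cells in column 4 total 76, leaving 82 − 76 = 6 for the blank.
The known cells in row 3 total 74, leaving 82 − 74 = 8 for the blank.
The known cells in row 4 total 59, leaving 82 − 59 = 23 for the blank.

d = 23, k = 31, p = 23, a = 8, z = 6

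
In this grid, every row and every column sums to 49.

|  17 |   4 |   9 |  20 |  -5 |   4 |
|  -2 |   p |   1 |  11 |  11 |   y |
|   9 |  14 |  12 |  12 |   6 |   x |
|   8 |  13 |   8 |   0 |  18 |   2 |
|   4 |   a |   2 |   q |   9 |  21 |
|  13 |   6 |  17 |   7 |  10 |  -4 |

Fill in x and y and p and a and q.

x = -4, y = 30, p = -2, a = 14, q = -1

Column 4: 20 + 11 + 12 + 0 + 7 = 50, so its missing entry is 49 − 50 = -1.
Row 3: 9 + 14 + 12 + 12 + 6 = 53, so its missing entry is 49 − 53 = -4.
Column 6: 4 − 4 + 2 + 21 − 4 = 19, so its missing entry is 49 − 19 = 30.
Row 2: -2 + 1 + 11 + 11 + 30 = 51, so its missing entry is 49 − 51 = -2.
Row 5: 4 + 2 − 1 + 9 + 21 = 35, so its missing entry is 49 − 35 = 14.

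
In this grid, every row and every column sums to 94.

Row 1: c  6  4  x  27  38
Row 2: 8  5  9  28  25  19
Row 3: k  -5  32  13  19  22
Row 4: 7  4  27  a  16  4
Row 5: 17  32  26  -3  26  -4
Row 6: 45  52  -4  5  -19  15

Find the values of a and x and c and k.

Row 4 has 7 + 4 + 27 + 16 + 4 = 58; the blank must be 94 − 58 = 36.
Row 3 has -5 + 32 + 13 + 19 + 22 = 81; the blank must be 94 − 81 = 13.
Column 1 has 8 + 13 + 7 + 17 + 45 = 90; the blank must be 94 − 90 = 4.
Row 1 has 4 + 6 + 4 + 27 + 38 = 79; the blank must be 94 − 79 = 15.

a = 36, x = 15, c = 4, k = 13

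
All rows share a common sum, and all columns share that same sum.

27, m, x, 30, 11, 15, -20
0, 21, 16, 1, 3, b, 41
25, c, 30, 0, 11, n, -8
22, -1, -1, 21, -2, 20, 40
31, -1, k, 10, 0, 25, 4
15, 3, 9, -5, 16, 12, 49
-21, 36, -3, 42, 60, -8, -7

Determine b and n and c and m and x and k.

b = 17, n = 18, c = 23, m = 18, x = 18, k = 30

Rows 4 and 6 both sum to 99, so that's the common total.
The known cells in row 2 total 82, leaving 99 − 82 = 17 for the blank.
The known cells in row 5 total 69, leaving 99 − 69 = 30 for the blank.
The known cells in column 3 total 81, leaving 99 − 81 = 18 for the blank.
The known cells in row 1 total 81, leaving 99 − 81 = 18 for the blank.
The known cells in column 2 total 76, leaving 99 − 76 = 23 for the blank.
The known cells in row 3 total 81, leaving 99 − 81 = 18 for the blank.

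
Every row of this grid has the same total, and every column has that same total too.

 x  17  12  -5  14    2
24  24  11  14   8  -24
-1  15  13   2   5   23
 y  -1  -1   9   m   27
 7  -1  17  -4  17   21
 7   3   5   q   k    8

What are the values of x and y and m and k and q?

Rows 2 and 3 both sum to 57, so that's the common total.
The known cells in row 1 total 40, leaving 57 − 40 = 17 for the blank.
The known cells in column 1 total 54, leaving 57 − 54 = 3 for the blank.
The known cells in row 4 total 37, leaving 57 − 37 = 20 for the blank.
The known cells in column 5 total 64, leaving 57 − 64 = -7 for the blank.
The known cells in row 6 total 16, leaving 57 − 16 = 41 for the blank.

x = 17, y = 3, m = 20, k = -7, q = 41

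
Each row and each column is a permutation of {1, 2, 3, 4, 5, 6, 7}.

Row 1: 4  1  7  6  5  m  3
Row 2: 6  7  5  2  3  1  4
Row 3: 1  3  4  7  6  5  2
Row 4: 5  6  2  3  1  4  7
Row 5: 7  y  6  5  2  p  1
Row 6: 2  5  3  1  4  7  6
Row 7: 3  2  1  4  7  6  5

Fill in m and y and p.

m = 2, y = 4, p = 3

At (row 5, col 2): column 2 already has {1, 2, 3, 5, 6, 7}, so the value is 4.
For row 5, column 6: row 5 already has {1, 2, 4, 5, 6, 7}; that leaves 3.
At (row 1, col 6): row 1 already has {1, 3, 4, 5, 6, 7}, so the value is 2.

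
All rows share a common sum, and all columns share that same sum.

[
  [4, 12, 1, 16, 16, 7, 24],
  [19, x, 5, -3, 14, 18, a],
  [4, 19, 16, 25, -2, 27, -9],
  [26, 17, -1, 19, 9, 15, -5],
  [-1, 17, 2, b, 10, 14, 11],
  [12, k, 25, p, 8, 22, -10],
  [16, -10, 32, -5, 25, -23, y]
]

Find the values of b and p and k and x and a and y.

Rows 1 and 3 both sum to 80, so that's the common total.
Row 5 has -1 + 17 + 2 + 10 + 14 + 11 = 53; the blank must be 80 − 53 = 27.
Row 7 has 16 − 10 + 32 − 5 + 25 − 23 = 35; the blank must be 80 − 35 = 45.
Column 4 has 16 − 3 + 25 + 19 + 27 − 5 = 79; the blank must be 80 − 79 = 1.
Row 6 has 12 + 25 + 1 + 8 + 22 − 10 = 58; the blank must be 80 − 58 = 22.
Column 2 has 12 + 19 + 17 + 17 + 22 − 10 = 77; the blank must be 80 − 77 = 3.
Row 2 has 19 + 3 + 5 − 3 + 14 + 18 = 56; the blank must be 80 − 56 = 24.

b = 27, p = 1, k = 22, x = 3, a = 24, y = 45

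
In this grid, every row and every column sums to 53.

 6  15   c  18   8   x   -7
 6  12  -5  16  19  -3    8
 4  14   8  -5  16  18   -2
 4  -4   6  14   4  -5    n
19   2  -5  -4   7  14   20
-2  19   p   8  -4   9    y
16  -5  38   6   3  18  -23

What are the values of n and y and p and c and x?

n = 34, y = 23, p = 0, c = 11, x = 2

Column 6 has -3 + 18 − 5 + 14 + 9 + 18 = 51; the blank must be 53 − 51 = 2.
Row 1 has 6 + 15 + 18 + 8 + 2 − 7 = 42; the blank must be 53 − 42 = 11.
Row 4 has 4 − 4 + 6 + 14 + 4 − 5 = 19; the blank must be 53 − 19 = 34.
Column 7 has -7 + 8 − 2 + 34 + 20 − 23 = 30; the blank must be 53 − 30 = 23.
Row 6 has -2 + 19 + 8 − 4 + 9 + 23 = 53; the blank must be 53 − 53 = 0.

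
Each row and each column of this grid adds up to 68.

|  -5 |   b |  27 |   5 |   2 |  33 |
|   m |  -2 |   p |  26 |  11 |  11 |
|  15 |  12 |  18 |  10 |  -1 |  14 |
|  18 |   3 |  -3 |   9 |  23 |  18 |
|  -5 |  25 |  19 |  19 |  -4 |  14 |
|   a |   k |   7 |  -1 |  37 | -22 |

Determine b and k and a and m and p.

Row 1 has -5 + 27 + 5 + 2 + 33 = 62; the blank must be 68 − 62 = 6.
Column 3 has 27 + 18 − 3 + 19 + 7 = 68; the blank must be 68 − 68 = 0.
Column 2 has 6 − 2 + 12 + 3 + 25 = 44; the blank must be 68 − 44 = 24.
Row 6 has 24 + 7 − 1 + 37 − 22 = 45; the blank must be 68 − 45 = 23.
Row 2 has -2 + 0 + 26 + 11 + 11 = 46; the blank must be 68 − 46 = 22.

b = 6, k = 24, a = 23, m = 22, p = 0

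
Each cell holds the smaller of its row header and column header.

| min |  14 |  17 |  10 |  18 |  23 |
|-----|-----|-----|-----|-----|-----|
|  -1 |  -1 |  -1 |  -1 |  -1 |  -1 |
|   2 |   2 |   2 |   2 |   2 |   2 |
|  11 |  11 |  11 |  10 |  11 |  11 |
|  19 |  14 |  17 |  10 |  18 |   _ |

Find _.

19

min(19, 23) = 19.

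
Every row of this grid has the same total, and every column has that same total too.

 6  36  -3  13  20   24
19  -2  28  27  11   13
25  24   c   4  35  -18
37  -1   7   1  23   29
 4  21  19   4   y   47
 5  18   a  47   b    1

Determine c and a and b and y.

c = 26, a = 19, b = 6, y = 1

Rows 1 and 2 both sum to 96, so that's the common total.
The known cells in row 5 total 95, leaving 96 − 95 = 1 for the blank.
The known cells in column 5 total 90, leaving 96 − 90 = 6 for the blank.
The known cells in row 6 total 77, leaving 96 − 77 = 19 for the blank.
The known cells in row 3 total 70, leaving 96 − 70 = 26 for the blank.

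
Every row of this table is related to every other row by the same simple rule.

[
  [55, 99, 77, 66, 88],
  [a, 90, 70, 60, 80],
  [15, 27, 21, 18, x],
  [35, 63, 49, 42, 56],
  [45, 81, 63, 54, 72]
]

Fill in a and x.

a = 50, x = 24

Each row is a constant multiple of every other row — this is a multiplication table with the headers hidden.
Row 2 is 60/66 = 10/11 times row 1, so its entry in column 1 is 55 × 10/11 = 50.
Row 3 is 18/66 = 3/11 times row 1, so its entry in column 5 is 88 × 3/11 = 24.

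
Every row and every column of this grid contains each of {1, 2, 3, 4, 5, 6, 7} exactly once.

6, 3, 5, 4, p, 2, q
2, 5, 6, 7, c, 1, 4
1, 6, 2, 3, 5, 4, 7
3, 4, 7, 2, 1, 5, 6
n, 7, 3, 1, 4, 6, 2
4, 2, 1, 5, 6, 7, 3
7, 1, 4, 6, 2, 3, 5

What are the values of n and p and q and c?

n = 5, p = 7, q = 1, c = 3

For row 5, column 1: row 5 already has {1, 2, 3, 4, 6, 7}; that leaves 5.
For row 2, column 5: row 2 already has {1, 2, 4, 5, 6, 7}; that leaves 3.
For row 1, column 5: column 5 already has {1, 2, 3, 4, 5, 6}; that leaves 7.
For row 1, column 7: row 1 already has {2, 3, 4, 5, 6, 7}; that leaves 1.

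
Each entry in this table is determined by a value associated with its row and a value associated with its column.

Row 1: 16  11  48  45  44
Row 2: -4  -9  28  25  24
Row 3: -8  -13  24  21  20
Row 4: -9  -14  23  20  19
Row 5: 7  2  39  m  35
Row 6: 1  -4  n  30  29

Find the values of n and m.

The difference between any two rows is the same in every column — this is an addition table with the headers hidden.
Row 6 minus row 1 is 1 − 16 = -15, so its entry in column 3 is 48 + (-15) = 33.
Row 5 minus row 1 is 7 − 16 = -9, so its entry in column 4 is 45 + (-9) = 36.

n = 33, m = 36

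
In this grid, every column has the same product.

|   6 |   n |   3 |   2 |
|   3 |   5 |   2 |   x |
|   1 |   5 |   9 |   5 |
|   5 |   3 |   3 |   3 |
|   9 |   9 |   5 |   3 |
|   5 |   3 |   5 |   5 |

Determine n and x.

n = 2, x = 9

Columns 1 and 3 each multiply to 4050, so every column has product 4050.
Column 2: 5×5×3×9×3 = 2025, so the missing entry is 4050 ÷ 2025 = 2.
Column 4: 2×5×3×3×5 = 450, so the missing entry is 4050 ÷ 450 = 9.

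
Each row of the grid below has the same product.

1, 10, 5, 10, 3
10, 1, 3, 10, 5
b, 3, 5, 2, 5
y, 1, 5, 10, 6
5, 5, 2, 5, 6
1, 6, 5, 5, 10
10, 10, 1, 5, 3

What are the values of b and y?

Rows 5 and 7 each multiply to 1500, so every row has product 1500.
Row 3: 3×5×2×5 = 150, so the missing entry is 1500 ÷ 150 = 10.
Row 4: 1×5×10×6 = 300, so the missing entry is 1500 ÷ 300 = 5.

b = 10, y = 5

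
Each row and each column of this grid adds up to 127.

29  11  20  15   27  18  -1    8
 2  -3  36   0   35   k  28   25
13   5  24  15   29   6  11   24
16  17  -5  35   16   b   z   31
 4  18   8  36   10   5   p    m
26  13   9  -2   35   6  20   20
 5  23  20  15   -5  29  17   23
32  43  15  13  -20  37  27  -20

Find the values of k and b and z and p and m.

k = 4, b = 22, z = -5, p = 30, m = 16

Row 2 has 2 − 3 + 36 + 0 + 35 + 28 + 25 = 123; the blank must be 127 − 123 = 4.
Column 8 has 8 + 25 + 24 + 31 + 20 + 23 − 20 = 111; the blank must be 127 − 111 = 16.
Row 5 has 4 + 18 + 8 + 36 + 10 + 5 + 16 = 97; the blank must be 127 − 97 = 30.
Column 7 has -1 + 28 + 11 + 30 + 20 + 17 + 27 = 132; the blank must be 127 − 132 = -5.
Row 4 has 16 + 17 − 5 + 35 + 16 − 5 + 31 = 105; the blank must be 127 − 105 = 22.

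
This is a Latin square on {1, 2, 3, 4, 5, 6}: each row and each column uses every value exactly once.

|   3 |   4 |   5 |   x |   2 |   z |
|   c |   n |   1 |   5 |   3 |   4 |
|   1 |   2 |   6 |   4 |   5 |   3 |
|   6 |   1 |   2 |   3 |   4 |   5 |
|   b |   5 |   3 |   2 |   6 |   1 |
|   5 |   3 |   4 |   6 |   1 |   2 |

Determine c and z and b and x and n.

At (row 5, col 1): row 5 already has {1, 2, 3, 5, 6}, so the value is 4.
For row 2, column 2: column 2 already has {1, 2, 3, 4, 5}; that leaves 6.
At (row 1, col 4): column 4 already has {2, 3, 4, 5, 6}, so the value is 1.
For row 1, column 6: row 1 already has {1, 2, 3, 4, 5}; that leaves 6.
For row 2, column 1: row 2 already has {1, 3, 4, 5, 6}; that leaves 2.

c = 2, z = 6, b = 4, x = 1, n = 6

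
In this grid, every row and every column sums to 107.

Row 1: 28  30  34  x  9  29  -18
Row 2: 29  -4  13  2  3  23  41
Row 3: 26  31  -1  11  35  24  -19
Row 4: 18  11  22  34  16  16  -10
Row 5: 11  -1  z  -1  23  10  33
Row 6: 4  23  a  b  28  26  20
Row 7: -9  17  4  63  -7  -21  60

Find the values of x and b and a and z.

x = -5, b = 3, a = 3, z = 32

The known cells in row 1 total 112, leaving 107 − 112 = -5 for the blank.
The known cells in column 4 total 104, leaving 107 − 104 = 3 for the blank.
The known cells in row 5 total 75, leaving 107 − 75 = 32 for the blank.
The known cells in row 6 total 104, leaving 107 − 104 = 3 for the blank.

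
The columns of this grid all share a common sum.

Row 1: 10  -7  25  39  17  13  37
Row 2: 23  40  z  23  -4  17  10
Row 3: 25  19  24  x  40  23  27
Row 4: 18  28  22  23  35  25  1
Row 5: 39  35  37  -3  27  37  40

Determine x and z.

Column 1 sums to 115 and so does column 5; that's the common total.
In column 4 the known cells total 82, leaving 115 − 82 = 33.
In column 3 the known cells total 108, leaving 115 − 108 = 7.

x = 33, z = 7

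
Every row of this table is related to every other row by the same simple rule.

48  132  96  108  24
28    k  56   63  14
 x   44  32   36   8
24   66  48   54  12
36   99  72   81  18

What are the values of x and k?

Each row is a constant multiple of every other row — this is a multiplication table with the headers hidden.
Row 3 is 36/108 = 1/3 times row 1, so its entry in column 1 is 48 × 1/3 = 16.
Row 2 is 63/108 = 7/12 times row 1, so its entry in column 2 is 132 × 7/12 = 77.

x = 16, k = 77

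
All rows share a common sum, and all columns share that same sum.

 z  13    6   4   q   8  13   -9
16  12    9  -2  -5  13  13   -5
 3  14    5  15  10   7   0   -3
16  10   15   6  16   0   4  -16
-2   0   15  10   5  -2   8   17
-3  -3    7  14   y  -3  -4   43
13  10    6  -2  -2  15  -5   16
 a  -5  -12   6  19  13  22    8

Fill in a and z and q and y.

a = 0, z = 8, q = 8, y = 0

Rows 2 and 3 both sum to 51, so that's the common total.
Row 6 has -3 − 3 + 7 + 14 − 3 − 4 + 43 = 51; the blank must be 51 − 51 = 0.
Row 8 has -5 − 12 + 6 + 19 + 13 + 22 + 8 = 51; the blank must be 51 − 51 = 0.
Column 5 has -5 + 10 + 16 + 5 + 0 − 2 + 19 = 43; the blank must be 51 − 43 = 8.
Row 1 has 13 + 6 + 4 + 8 + 8 + 13 − 9 = 43; the blank must be 51 − 43 = 8.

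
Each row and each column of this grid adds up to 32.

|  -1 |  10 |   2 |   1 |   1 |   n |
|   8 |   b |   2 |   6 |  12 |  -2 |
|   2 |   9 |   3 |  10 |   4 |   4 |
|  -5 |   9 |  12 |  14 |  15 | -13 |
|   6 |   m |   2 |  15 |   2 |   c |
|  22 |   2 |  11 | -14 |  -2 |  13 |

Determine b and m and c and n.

The known cells in row 2 total 26, leaving 32 − 26 = 6 for the blank.
The known cells in column 2 total 36, leaving 32 − 36 = -4 for the blank.
The known cells in row 5 total 21, leaving 32 − 21 = 11 for the blank.
The known cells in row 1 total 13, leaving 32 − 13 = 19 for the blank.

b = 6, m = -4, c = 11, n = 19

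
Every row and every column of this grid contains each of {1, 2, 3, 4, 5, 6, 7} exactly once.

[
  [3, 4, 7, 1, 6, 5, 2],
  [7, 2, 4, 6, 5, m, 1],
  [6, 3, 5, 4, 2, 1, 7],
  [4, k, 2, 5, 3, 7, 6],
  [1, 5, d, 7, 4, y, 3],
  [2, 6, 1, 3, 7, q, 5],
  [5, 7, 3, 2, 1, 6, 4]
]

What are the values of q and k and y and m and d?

q = 4, k = 1, y = 2, m = 3, d = 6

At (row 6, col 6): row 6 already has {1, 2, 3, 5, 6, 7}, so the value is 4.
For row 2, column 6: row 2 already has {1, 2, 4, 5, 6, 7}; that leaves 3.
At (row 4, col 2): row 4 already has {2, 3, 4, 5, 6, 7}, so the value is 1.
Cell (5,3): column 3 already has {1, 2, 3, 4, 5, 7} → 6.
For row 5, column 6: row 5 already has {1, 3, 4, 5, 6, 7}; that leaves 2.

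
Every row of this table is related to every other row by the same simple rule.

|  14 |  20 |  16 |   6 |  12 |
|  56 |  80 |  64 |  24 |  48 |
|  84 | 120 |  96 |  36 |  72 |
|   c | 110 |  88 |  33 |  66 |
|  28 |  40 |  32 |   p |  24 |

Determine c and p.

c = 77, p = 12

Each row is a constant multiple of every other row — this is a multiplication table with the headers hidden.
Row 4 is 110/20 = 11/2 times row 1, so its entry in column 1 is 14 × 11/2 = 77.
Row 5 is 40/20 = 2/1 times row 1, so its entry in column 4 is 6 × 2/1 = 12.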